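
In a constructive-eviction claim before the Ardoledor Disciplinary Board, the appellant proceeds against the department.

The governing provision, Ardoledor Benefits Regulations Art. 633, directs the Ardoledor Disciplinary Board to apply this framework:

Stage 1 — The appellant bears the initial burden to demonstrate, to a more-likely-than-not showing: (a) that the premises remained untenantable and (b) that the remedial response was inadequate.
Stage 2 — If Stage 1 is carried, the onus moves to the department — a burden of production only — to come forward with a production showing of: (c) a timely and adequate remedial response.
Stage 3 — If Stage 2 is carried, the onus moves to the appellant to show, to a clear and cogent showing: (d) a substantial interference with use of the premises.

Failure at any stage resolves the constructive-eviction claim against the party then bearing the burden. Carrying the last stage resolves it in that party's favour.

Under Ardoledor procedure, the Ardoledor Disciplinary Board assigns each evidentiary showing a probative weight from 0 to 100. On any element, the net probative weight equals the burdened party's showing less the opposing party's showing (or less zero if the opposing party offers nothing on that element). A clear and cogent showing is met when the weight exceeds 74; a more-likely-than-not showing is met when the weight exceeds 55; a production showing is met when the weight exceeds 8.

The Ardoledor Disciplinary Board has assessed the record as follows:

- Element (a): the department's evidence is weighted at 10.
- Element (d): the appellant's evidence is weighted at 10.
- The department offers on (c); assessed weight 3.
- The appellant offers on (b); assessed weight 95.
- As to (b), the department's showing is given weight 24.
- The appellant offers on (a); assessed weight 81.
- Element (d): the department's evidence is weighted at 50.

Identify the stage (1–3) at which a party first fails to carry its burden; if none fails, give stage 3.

stage 2

At Stage 1 the appellant must meet a more-likely-than-not showing (weight exceeds 55): on (a) the weight is 81 less the opposing 10 gives net 71, which does exceed 55, so (a) meets the standard; on (b) the weight is 95 less the opposing 24 gives net 71, which does exceed 55, so (b) meets the standard.
  Stage 1 carried; the burden shifts to the department.
At Stage 2 the department must meet a production showing (weight exceeds 8): on (c) the weight is 3, ≤ 8, so (c) does not meet the standard.
  The department does not carry Stage 2.
The analysis ends at Stage 2; the appellant prevails.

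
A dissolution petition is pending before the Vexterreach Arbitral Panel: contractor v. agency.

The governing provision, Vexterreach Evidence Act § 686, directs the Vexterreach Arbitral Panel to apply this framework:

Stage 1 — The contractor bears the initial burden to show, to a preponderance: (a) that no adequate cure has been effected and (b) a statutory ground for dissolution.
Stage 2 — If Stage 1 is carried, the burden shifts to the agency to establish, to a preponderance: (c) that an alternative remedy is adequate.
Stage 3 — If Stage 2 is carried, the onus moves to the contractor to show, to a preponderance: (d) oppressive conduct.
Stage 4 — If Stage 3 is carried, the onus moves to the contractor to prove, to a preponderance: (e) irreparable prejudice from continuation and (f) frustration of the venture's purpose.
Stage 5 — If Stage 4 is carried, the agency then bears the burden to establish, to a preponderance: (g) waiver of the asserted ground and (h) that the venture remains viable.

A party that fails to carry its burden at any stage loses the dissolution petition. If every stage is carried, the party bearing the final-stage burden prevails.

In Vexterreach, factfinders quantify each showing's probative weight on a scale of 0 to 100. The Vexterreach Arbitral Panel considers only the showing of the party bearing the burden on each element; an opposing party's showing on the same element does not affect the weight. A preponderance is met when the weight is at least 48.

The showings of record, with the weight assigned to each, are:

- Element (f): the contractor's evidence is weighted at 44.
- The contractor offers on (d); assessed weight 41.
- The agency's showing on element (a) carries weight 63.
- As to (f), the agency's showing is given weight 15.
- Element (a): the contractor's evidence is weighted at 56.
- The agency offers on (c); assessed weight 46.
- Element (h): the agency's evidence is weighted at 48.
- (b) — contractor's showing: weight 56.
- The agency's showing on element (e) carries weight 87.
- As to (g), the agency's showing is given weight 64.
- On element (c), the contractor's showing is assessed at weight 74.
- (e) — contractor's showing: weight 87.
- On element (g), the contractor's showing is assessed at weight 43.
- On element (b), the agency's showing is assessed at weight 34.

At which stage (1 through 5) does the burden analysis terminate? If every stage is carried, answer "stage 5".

stage 2

At Stage 1 the contractor must meet a preponderance (weight is at least 48): on (a) the weight is 56 (the agency's 63 is given no effect), ≥ 48, so (a) meets the standard; on (b) the weight is 56 (the agency's 34 is given no effect), ≥ 48, so (b) meets the standard.
  All elements met. The burden passes to the agency.
At Stage 2 the agency must meet a preponderance (weight is at least 48): on (c) the weight is 46 (the contractor's 74 is given no effect), which does not reach 48, so (c) does not meet the standard.
  Not every element is met, so the agency fails to carry Stage 2.
So the contractor prevails.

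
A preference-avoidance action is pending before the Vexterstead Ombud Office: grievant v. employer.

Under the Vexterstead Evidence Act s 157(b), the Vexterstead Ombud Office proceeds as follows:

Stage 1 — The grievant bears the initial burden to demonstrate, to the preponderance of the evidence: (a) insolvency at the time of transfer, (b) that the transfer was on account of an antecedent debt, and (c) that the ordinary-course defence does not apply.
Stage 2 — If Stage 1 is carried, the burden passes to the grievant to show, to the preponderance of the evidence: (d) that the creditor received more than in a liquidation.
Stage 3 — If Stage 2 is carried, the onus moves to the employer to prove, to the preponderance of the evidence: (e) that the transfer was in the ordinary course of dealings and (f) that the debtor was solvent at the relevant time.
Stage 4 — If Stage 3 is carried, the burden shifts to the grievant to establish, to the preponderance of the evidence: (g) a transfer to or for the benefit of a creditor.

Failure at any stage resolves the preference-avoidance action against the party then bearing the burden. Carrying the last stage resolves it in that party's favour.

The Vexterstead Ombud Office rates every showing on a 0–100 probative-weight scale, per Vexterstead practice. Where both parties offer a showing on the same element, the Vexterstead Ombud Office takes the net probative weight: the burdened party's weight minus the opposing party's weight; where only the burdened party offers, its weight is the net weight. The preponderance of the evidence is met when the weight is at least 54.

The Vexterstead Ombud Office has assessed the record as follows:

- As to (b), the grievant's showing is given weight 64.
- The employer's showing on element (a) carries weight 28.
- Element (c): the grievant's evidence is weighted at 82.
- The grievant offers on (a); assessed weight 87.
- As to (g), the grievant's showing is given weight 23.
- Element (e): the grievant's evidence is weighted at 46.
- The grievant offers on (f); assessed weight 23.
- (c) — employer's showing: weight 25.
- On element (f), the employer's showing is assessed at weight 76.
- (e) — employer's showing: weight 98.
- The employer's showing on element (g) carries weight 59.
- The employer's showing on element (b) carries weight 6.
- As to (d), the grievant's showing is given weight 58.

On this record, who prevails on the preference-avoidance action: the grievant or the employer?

grievant

Stage 1 — burden on grievant; standard: the preponderance of the evidence (weight is at least 54).
    (a): 87 − 28 = 59 ≥ 54 [met]
    (b): 64 − 6 = 58 ≥ 54 [met]
    (c): 82 − 25 = 57 ≥ 54 [met]
  Stage 1 is satisfied; the grievant continues to bear the burden.
Stage 2 — burden on grievant; standard: the preponderance of the evidence (weight is at least 54).
    (d): 58 ≥ 54 [met]
  Stage 2 carried; the burden shifts to the employer.
Stage 3 — burden on employer; standard: the preponderance of the evidence (weight is at least 54).
    (e): 98 − 46 = 52 < 54 [not met]
    (f): 76 − 23 = 53 < 54 [not met]
  Stage 3 not carried; the employer fails its burden.
The analysis ends at Stage 3; the grievant prevails.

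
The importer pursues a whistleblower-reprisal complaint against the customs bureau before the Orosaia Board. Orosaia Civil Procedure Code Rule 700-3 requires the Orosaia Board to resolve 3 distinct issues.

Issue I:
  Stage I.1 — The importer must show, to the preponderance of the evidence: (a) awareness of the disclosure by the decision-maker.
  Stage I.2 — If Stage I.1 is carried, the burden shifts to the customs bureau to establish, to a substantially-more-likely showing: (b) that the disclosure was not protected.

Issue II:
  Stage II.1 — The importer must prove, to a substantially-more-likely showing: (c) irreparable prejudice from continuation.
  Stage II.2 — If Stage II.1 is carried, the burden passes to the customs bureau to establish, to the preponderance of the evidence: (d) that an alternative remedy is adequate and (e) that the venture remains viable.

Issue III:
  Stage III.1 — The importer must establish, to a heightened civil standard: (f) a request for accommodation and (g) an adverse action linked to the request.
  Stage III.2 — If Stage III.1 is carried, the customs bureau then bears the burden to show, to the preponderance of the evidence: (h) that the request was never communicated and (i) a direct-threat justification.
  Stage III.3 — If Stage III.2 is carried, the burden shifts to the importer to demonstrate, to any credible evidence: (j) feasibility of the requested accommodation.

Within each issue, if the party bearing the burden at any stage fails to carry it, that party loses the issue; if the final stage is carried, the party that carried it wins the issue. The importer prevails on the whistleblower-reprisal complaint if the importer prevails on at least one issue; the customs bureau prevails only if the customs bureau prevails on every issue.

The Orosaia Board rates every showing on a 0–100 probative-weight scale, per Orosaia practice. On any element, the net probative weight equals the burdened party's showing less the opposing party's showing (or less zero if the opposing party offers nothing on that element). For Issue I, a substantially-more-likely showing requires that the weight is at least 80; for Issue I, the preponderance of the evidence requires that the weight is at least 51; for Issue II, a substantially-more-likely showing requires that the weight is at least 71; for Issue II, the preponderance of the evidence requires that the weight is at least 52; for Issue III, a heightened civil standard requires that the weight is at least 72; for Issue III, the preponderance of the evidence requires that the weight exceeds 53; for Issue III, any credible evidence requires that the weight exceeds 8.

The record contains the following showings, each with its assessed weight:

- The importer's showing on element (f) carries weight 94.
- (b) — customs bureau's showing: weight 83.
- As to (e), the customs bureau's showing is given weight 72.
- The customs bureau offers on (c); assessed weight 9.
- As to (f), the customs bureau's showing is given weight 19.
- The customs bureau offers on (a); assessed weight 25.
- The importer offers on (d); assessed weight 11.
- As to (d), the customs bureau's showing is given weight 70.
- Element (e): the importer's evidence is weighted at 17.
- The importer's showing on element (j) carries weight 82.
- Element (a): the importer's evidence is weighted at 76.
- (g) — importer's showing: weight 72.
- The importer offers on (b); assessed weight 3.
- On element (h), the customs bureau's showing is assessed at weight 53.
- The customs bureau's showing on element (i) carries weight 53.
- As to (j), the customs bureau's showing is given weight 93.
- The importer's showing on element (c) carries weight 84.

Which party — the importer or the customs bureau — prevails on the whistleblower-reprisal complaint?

— Issue I —
Stage I.1 — burden on importer; standard: the preponderance of the evidence (weight is at least 51).
    (a): 76 − 25 = 51 ≥ 51 [met]
  All elements met. The burden passes to the customs bureau.
Stage I.2 — burden on customs bureau; standard: a substantially-more-likely showing (weight is at least 80).
    (b): 83 − 3 = 80 ≥ 80 [met]
  Stage I.2 carried; the final stage is satisfied.
All stages carried — the customs bureau prevails on this issue.
— Issue II —
Stage II.1 (importer, a substantially-more-likely showing, weight is at least 71): (c) net 84−9=75 ≥ 71 — meets.
  All elements met. The burden passes to the customs bureau.
Stage II.2 (customs bureau, the preponderance of the evidence, weight is at least 52): (d) net 70−11=59 ≥ 52 — meets; (e) net 72−17=55 ≥ 52 — meets.
  Stage II.2 carried; the final stage is satisfied.
All stages carried — the customs bureau prevails on this issue.
— Issue III —
At Stage III.1 the importer must meet a heightened civil standard (weight is at least 72): on (f) the weight is 94 less the opposing 19 gives net 75, ≥ 72, so (f) meets the standard; on (g) the weight is 72, ≥ 72, so (g) meets the standard.
  The importer carries Stage III.1; the customs bureau now bears the burden.
At Stage III.2 the customs bureau must meet the preponderance of the evidence (weight exceeds 53): on (h) the weight is 53, which does not exceed 53, so (h) does not meet the standard; on (i) the weight is 53, ≤ 53, so (i) does not meet the standard.
  The customs bureau does not carry Stage III.2.
The analysis ends at Stage III.2; the importer prevails on this issue.
Per-issue: Issue I → customs bureau; Issue II → customs bureau; Issue III → importer. The importer must prevail on at least one issue; overall, the importer prevails.

importer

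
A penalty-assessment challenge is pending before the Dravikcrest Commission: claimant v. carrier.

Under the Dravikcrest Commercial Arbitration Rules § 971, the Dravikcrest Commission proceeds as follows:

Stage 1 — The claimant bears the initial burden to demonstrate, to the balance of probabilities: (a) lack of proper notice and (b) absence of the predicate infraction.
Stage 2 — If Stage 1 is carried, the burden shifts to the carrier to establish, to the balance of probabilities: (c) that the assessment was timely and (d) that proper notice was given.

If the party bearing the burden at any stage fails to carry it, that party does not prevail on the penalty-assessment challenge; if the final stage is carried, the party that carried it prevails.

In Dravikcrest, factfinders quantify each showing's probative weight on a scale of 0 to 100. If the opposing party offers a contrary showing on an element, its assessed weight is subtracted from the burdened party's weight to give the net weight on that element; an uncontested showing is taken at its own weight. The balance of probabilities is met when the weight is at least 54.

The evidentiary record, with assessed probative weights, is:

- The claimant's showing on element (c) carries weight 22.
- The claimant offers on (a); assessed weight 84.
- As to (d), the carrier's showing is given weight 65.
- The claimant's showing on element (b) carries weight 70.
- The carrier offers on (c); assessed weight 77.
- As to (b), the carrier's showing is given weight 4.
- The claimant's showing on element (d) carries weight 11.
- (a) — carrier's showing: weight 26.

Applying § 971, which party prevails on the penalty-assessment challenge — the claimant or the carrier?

carrier

Stage 1 (claimant, the balance of probabilities, weight is at least 54): (a) net 84−26=58 ≥ 54 — meets; (b) net 70−4=66 ≥ 54 — meets.
  All elements met. The burden passes to the carrier.
Stage 2 (carrier, the balance of probabilities, weight is at least 54): (c) net 77−22=55 ≥ 54 — meets; (d) net 65−11=54 ≥ 54 — meets.
  Stage 2 carried; the final stage is satisfied.
All stages carried — the carrier prevails.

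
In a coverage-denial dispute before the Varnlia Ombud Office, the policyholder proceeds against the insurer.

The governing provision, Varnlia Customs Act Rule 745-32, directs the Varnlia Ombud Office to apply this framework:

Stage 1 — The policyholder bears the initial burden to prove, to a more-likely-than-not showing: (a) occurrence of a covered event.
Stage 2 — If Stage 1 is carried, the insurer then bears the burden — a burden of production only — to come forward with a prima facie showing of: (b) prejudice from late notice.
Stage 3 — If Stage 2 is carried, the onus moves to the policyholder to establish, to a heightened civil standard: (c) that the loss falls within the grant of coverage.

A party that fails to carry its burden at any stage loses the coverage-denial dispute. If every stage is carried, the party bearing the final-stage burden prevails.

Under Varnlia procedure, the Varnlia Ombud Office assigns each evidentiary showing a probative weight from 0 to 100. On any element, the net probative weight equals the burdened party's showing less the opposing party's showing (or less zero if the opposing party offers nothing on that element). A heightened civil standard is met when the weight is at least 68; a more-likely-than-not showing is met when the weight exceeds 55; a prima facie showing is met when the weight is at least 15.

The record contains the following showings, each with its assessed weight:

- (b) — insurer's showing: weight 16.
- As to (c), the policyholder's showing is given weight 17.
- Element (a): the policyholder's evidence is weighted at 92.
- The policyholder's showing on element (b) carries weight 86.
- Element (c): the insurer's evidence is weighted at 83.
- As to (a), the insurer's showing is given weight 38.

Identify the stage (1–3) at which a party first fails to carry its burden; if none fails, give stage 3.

At Stage 1 the policyholder must meet a more-likely-than-not showing (weight exceeds 55): on (a) the weight is 92 less the opposing 38 gives net 54, which does not exceed 55, so (a) does not meet the standard.
  Stage 1 not carried; the policyholder fails its burden.
The insurer prevails.

stage 1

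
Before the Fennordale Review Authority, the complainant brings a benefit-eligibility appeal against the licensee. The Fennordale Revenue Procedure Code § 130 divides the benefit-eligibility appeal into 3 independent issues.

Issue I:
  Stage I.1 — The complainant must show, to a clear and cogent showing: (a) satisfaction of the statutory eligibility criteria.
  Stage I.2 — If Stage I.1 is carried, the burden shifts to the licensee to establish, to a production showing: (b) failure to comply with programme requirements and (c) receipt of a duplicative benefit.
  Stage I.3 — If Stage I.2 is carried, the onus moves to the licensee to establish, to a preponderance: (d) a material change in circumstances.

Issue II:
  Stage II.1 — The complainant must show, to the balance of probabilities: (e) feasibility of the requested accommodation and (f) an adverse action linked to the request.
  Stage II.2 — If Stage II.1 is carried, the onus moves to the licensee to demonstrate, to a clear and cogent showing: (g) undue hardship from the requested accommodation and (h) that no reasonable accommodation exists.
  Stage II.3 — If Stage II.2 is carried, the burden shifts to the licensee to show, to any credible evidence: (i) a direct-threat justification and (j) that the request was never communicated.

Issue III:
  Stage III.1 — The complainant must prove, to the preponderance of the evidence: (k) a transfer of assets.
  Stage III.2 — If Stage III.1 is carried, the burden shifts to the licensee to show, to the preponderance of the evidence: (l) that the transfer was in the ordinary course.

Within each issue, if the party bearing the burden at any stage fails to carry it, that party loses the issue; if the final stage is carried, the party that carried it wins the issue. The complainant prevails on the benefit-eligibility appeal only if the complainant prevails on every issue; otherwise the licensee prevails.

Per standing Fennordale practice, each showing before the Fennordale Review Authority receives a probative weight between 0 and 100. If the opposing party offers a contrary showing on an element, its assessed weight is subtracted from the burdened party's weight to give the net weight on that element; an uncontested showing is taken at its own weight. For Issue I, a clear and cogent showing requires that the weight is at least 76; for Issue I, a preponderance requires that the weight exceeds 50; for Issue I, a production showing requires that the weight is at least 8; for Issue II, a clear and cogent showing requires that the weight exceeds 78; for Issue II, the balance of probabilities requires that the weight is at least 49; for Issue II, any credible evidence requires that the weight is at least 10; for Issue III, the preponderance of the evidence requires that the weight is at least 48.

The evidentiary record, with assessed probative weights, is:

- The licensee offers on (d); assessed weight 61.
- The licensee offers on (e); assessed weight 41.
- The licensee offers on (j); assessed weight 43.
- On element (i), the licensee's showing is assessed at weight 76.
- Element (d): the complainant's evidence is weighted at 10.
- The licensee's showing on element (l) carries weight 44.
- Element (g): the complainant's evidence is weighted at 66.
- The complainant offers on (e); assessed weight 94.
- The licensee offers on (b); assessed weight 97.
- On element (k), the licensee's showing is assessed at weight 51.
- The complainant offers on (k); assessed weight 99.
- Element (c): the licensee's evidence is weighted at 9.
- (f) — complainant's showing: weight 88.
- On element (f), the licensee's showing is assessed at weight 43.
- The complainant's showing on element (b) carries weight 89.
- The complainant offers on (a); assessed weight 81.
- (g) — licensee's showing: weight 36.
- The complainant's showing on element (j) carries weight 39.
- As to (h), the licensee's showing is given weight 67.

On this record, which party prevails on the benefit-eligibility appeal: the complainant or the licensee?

licensee

— Issue I —
At Stage I.1 the complainant must meet a clear and cogent showing (weight is at least 76): on (a) the weight is 81, ≥ 76, so (a) meets the standard.
  All elements met. The burden passes to the licensee.
At Stage I.2 the licensee must meet a production showing (weight is at least 8): on (b) the weight is 97 less the opposing 89 gives net 8, ≥ 8, so (b) meets the standard; on (c) the weight is 9, ≥ 8, so (c) meets the standard.
  All elements met. The licensee retains the burden for Stage I.3.
At Stage I.3 the licensee must meet a preponderance (weight exceeds 50): on (d) the weight is 61 less the opposing 10 gives net 51, which does exceed 50, so (d) meets the standard.
  The licensee carries the last stage.
All stages carried — the licensee prevails on this issue.
— Issue II —
At Stage II.1 the complainant must meet the balance of probabilities (weight is at least 49): on (e) the weight is 94 less the opposing 41 gives net 53, which does reach 49, so (e) meets the standard; on (f) the weight is 88 less the opposing 43 gives net 45, which does not reach 49, so (f) does not meet the standard.
  The complainant does not carry Stage II.1.
So the licensee prevails on this issue.
— Issue III —
Stage III.1 (complainant, the preponderance of the evidence, weight is at least 48): (k) net 99−51=48 ≥ 48 — meets.
  Stage III.1 carried; the burden shifts to the licensee.
Stage III.2 (licensee, the preponderance of the evidence, weight is at least 48): (l) 44 < 48 — fails.
  Not every element is met, so the licensee fails to carry Stage III.2.
The analysis ends at Stage III.2; the complainant prevails on this issue.
Per-issue: Issue I → licensee; Issue II → licensee; Issue III → complainant. The complainant must prevail on every issue; overall, the licensee prevails.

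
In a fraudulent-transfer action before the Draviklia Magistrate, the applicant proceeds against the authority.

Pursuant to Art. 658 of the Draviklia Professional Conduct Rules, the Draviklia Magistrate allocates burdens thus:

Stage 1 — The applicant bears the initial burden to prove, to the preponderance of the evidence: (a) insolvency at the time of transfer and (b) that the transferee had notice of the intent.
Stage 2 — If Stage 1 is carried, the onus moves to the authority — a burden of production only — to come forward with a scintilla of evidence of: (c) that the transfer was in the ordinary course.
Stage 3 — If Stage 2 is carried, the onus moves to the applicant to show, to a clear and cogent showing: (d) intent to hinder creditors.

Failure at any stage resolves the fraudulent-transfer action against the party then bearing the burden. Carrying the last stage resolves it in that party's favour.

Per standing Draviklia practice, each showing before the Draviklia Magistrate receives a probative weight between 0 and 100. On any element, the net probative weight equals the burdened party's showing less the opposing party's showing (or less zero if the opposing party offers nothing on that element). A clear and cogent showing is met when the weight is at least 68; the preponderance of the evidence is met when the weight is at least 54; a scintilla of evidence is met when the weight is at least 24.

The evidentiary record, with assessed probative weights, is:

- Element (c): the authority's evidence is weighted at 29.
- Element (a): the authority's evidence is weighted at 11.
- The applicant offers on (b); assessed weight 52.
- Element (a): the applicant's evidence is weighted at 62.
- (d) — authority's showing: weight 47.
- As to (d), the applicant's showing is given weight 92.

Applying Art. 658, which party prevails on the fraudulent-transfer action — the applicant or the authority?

authority

Stage 1 — burden on applicant; standard: the preponderance of the evidence (weight is at least 54).
    (a): 62 − 11 = 51 < 54 [not met]
    (b): 52 < 54 [not met]
  Not every element is met, so the applicant fails to carry Stage 1.
The authority prevails.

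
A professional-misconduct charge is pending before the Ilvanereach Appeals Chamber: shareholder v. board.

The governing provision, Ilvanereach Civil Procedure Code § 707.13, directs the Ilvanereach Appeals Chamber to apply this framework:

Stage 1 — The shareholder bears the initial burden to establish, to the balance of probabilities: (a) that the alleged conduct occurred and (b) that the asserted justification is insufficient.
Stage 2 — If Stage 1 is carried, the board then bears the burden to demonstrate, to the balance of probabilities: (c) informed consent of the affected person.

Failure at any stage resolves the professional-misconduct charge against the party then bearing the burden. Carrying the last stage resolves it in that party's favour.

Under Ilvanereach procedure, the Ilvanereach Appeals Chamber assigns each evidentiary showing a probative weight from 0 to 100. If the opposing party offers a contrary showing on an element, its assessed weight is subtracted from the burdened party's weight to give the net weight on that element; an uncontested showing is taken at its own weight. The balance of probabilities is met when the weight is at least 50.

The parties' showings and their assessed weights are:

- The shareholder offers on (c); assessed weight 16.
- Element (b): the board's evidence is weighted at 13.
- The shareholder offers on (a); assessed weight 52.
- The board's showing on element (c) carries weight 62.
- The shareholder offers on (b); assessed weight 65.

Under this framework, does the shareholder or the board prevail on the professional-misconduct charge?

Stage 1 — burden on shareholder; standard: the balance of probabilities (weight is at least 50).
    (a): 52 ≥ 50 [met]
    (b): 65 − 13 = 52 ≥ 50 [met]
  All elements met. The burden passes to the board.
Stage 2 — burden on board; standard: the balance of probabilities (weight is at least 50).
    (c): 62 − 16 = 46 < 50 [not met]
  The board does not carry Stage 2.
The analysis ends at Stage 2; the shareholder prevails.

shareholder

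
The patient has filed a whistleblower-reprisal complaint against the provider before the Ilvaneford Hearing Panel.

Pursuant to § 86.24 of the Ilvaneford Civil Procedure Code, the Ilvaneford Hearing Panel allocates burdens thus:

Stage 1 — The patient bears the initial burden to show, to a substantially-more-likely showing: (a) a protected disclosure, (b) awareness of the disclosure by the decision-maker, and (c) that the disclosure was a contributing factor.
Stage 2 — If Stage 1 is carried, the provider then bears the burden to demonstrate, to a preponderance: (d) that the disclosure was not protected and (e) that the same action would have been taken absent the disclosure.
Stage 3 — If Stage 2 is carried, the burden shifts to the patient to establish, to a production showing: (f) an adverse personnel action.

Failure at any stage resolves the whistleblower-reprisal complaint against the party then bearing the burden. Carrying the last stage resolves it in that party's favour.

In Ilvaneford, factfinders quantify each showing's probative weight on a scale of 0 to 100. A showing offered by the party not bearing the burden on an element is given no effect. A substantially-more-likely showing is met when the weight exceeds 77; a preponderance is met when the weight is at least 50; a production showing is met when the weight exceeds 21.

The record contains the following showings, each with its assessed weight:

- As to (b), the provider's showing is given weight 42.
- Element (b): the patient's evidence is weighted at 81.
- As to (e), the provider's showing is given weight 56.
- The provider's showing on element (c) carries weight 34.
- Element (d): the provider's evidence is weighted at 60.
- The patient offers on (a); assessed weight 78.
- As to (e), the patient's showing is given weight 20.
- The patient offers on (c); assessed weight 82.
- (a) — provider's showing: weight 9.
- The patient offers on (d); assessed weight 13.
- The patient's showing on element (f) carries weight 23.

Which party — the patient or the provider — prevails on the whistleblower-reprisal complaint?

patient

At Stage 1 the patient must meet a substantially-more-likely showing (weight exceeds 77): on (a) the weight is 78 (the provider's 9 is given no effect), which does exceed 77, so (a) meets the standard; on (b) the weight is 81 (the provider's 42 is given no effect), which does exceed 77, so (b) meets the standard; on (c) the weight is 82 (the provider's 34 is given no effect), which does exceed 77, so (c) meets the standard.
  All elements met. The burden passes to the provider.
At Stage 2 the provider must meet a preponderance (weight is at least 50): on (d) the weight is 60 (the patient's 13 is given no effect), ≥ 50, so (d) meets the standard; on (e) the weight is 56 (the patient's 20 is given no effect), ≥ 50, so (e) meets the standard.
  The provider carries Stage 2; the patient now bears the burden.
At Stage 3 the patient must meet a production showing (weight exceeds 21): on (f) the weight is 23, which does exceed 21, so (f) meets the standard.
  Stage 3 carried; the final stage is satisfied.
Every stage carried; the patient prevails.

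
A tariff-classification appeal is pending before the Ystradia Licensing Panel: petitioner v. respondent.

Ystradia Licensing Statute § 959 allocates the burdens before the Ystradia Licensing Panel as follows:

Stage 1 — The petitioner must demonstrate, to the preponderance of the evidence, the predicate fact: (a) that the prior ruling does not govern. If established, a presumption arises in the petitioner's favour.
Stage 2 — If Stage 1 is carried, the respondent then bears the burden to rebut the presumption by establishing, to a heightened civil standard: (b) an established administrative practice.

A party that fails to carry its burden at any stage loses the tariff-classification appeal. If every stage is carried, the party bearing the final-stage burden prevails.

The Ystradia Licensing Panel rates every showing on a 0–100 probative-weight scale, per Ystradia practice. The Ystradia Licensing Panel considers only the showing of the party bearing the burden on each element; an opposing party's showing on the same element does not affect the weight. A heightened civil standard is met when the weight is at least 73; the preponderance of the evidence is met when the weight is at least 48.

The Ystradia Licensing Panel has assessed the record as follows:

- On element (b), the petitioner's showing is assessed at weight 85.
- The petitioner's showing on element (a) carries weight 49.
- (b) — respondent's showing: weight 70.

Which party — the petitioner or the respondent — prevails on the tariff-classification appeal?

Stage 1 — burden on petitioner; standard: the preponderance of the evidence (weight is at least 48).
    (a): 49 ≥ 48 [met]
  Stage 1 carried; the burden shifts to the respondent.
Stage 2 — burden on respondent; standard: a heightened civil standard (weight is at least 73).
    (b): 70 (petitioner's 85 disregarded) < 73 [not met]
  Stage 2 not carried; the respondent fails its burden.
The analysis ends at Stage 2; the petitioner prevails.

petitioner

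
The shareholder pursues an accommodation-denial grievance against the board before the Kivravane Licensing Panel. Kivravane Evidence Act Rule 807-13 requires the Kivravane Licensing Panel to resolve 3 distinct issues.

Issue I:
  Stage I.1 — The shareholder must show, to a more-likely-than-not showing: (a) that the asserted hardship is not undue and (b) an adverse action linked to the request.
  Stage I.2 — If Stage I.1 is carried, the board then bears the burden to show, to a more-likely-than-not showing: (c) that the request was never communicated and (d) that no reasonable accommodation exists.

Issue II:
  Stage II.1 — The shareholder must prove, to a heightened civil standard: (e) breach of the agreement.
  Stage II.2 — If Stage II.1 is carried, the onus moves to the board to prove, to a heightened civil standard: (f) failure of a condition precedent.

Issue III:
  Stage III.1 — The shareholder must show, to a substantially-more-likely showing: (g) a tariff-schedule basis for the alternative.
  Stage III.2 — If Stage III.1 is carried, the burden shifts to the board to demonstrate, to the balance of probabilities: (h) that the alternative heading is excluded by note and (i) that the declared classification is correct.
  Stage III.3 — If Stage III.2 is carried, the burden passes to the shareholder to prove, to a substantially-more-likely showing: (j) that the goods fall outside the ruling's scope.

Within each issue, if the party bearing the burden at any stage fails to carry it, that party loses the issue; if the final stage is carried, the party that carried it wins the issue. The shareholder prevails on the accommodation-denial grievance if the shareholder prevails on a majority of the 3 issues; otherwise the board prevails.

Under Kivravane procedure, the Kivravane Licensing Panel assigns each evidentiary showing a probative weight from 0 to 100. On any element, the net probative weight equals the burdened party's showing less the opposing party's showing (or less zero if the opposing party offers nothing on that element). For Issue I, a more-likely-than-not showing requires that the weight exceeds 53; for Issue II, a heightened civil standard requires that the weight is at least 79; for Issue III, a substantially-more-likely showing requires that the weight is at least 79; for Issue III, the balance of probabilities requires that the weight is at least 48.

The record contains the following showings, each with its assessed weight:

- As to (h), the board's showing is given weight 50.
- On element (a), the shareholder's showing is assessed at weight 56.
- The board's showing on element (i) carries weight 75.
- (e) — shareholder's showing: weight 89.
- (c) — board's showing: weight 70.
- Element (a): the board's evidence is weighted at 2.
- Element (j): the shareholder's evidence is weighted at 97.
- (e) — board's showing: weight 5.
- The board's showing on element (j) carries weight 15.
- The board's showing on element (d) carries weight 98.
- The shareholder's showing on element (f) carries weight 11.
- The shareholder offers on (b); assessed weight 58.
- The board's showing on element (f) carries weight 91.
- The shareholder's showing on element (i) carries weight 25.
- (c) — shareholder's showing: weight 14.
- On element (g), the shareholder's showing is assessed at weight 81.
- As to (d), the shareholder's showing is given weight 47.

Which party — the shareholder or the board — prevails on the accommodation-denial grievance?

— Issue I —
Stage I.1 (shareholder, a more-likely-than-not showing, weight exceeds 53): (a) net 56−2=54 > 53 — meets; (b) 58 > 53 — meets.
  Stage I.1 carried; the burden shifts to the board.
Stage I.2 (board, a more-likely-than-not showing, weight exceeds 53): (c) net 70−14=56 > 53 — meets; (d) net 98−47=51 ≤ 53 — fails.
  Stage I.2 not carried; the board fails its burden.
The analysis ends at Stage I.2; the shareholder prevails on this issue.
— Issue II —
Stage II.1 (shareholder, a heightened civil standard, weight is at least 79): (e) net 89−5=84 ≥ 79 — meets.
  The shareholder carries Stage II.1; the board now bears the burden.
Stage II.2 (board, a heightened civil standard, weight is at least 79): (f) net 91−11=80 ≥ 79 — meets.
  The board carries the last stage.
With every stage satisfied, the board prevails on this issue.
— Issue III —
Stage III.1 (shareholder, a substantially-more-likely showing, weight is at least 79): (g) 81 ≥ 79 — meets.
  The shareholder carries Stage III.1; the board now bears the burden.
Stage III.2 (board, the balance of probabilities, weight is at least 48): (h) 50 ≥ 48 — meets; (i) net 75−25=50 ≥ 48 — meets.
  Stage III.2 carried; the burden shifts to the shareholder.
Stage III.3 (shareholder, a substantially-more-likely showing, weight is at least 79): (j) net 97−15=82 ≥ 79 — meets.
  Stage III.3 carried; the final stage is satisfied.
All stages carried — the shareholder prevails on this issue.
Per-issue: Issue I → shareholder; Issue II → board; Issue III → shareholder. The shareholder must prevail on a majority of issues; overall, the shareholder prevails.

shareholder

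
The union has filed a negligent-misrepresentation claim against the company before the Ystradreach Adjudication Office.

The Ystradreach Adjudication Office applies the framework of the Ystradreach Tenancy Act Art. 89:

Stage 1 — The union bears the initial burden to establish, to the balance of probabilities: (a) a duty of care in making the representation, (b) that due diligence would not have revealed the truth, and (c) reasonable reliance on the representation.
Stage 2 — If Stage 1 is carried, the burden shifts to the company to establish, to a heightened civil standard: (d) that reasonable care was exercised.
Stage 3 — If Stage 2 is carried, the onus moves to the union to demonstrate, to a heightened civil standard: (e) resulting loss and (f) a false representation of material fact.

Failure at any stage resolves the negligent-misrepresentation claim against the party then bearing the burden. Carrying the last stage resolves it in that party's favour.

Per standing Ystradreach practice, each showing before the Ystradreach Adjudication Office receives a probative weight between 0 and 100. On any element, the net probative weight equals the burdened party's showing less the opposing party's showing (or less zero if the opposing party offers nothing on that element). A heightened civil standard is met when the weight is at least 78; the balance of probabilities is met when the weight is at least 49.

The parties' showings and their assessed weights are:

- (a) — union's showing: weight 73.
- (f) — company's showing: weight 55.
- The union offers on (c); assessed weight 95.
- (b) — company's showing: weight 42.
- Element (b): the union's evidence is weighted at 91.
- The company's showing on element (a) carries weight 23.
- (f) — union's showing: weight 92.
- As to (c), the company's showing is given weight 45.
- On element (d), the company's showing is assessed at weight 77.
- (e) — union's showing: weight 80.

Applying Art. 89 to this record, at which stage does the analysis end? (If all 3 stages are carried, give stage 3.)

Stage 1 (union, the balance of probabilities, weight is at least 49): (a) net 73−23=50 ≥ 49 — meets; (b) net 91−42=49 ≥ 49 — meets; (c) net 95−45=50 ≥ 49 — meets.
  The union carries Stage 1; the company now bears the burden.
Stage 2 (company, a heightened civil standard, weight is at least 78): (d) 77 < 78 — fails.
  Stage 2 not carried; the company fails its burden.
The union prevails.

stage 2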